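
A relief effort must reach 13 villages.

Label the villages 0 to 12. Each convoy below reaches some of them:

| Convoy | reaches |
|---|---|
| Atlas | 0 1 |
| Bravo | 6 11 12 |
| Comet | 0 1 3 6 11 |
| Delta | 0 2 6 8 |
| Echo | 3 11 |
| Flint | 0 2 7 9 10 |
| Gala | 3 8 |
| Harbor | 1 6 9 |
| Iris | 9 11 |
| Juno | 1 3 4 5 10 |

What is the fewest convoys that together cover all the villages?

4

Bravo and Delta and Flint and Juno together: Bravo ∪ Delta ∪ Flint ∪ Juno = {0, 1, 2, 3, 4, 5, 6, 7, 8, 9, 10, 11, 12} — every village is covered.
No 3 of the 10 convoys cover everything (all 120 combinations miss at least one village), so 4 is optimal.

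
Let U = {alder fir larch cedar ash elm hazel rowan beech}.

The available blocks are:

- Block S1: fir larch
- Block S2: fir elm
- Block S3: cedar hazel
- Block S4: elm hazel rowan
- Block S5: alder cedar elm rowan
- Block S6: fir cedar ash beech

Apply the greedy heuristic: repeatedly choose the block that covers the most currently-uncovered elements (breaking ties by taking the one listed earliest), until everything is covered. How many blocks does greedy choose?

4

Greedy: pick S5 (covers 4 new) → pick S6 (covers 3 new) → pick S1 (covers 1 new) → pick S3 (covers 1 new). Total picks: 4.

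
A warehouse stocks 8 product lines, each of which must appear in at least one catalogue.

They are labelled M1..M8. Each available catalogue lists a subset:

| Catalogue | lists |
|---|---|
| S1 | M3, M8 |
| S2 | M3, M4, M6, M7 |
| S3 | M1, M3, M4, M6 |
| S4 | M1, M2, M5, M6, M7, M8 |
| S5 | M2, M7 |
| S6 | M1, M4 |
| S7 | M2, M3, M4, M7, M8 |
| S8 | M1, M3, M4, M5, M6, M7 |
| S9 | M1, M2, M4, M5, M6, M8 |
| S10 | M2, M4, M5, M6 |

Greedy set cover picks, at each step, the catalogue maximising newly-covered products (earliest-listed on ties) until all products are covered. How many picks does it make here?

Greedy: pick S4 (covers 6 new) → pick S2 (covers 2 new). Total picks: 2.

2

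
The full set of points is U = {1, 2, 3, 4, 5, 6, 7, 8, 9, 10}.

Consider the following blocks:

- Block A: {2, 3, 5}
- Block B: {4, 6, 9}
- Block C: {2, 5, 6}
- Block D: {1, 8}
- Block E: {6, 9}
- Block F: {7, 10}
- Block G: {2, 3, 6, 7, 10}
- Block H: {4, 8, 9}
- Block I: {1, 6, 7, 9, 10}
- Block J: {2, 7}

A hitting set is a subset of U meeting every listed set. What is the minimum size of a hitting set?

T = {3, 6, 7, 8} meets every block (each contains at least one member of T), and |T| = 4.
The blocks A, D, E, F are pairwise disjoint, so any hitting set needs a separate point for each — at least 4. Hence 4 is optimal.

4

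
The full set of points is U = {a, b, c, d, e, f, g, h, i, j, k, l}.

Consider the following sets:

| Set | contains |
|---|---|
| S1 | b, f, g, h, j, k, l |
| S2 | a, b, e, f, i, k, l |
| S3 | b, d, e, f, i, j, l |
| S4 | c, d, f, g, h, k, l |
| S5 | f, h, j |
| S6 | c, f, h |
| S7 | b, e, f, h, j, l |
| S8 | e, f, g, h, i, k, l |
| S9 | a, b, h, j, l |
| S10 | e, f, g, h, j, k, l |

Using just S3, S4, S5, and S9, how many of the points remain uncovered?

0

Union of S3, S4, S5, S9 = {a, b, c, d, e, f, g, h, i, j, k, l} — that's every point, so 0 are uncovered.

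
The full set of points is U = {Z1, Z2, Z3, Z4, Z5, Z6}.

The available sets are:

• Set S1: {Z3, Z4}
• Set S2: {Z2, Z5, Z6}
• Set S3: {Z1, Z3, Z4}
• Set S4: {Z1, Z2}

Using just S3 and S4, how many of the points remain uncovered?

2

Union of S3, S4 = {Z1, Z2, Z3, Z4}.
Not covered: Z5, Z6 — 2 points.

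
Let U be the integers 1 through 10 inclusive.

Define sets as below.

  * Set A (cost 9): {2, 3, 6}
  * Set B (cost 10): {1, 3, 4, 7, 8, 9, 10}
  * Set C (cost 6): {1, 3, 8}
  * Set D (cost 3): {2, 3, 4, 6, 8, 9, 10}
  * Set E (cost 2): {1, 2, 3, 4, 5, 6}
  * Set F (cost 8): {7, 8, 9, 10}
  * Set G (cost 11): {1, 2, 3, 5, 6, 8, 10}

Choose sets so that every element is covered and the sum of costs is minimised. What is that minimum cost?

10

E, F together cover every element (E ∪ F = {1, 2, 3, 4, 5, 6, 7, 8, 9, 10}); total cost 2 + 8 = 10.
The greedy pick E, D, F costs 13; no covering selection beats 10.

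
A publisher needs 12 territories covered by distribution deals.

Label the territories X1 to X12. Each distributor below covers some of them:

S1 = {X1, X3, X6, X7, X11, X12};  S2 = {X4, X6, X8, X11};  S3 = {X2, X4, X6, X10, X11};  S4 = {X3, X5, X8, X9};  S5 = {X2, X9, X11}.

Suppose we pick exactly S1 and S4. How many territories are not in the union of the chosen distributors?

Union of S1, S4 = {X1, X3, X5, X6, X7, X8, X9, X11, X12}.
Not covered: X2, X4, X10 — 3 territories.

3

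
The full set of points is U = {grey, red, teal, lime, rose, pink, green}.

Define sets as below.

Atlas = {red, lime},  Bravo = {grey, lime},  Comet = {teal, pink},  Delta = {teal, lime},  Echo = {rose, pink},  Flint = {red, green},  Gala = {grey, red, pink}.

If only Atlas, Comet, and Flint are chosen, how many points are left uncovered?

2

Union of Atlas, Comet, Flint = {red, teal, lime, pink, green}.
Not covered: grey, rose — 2 points.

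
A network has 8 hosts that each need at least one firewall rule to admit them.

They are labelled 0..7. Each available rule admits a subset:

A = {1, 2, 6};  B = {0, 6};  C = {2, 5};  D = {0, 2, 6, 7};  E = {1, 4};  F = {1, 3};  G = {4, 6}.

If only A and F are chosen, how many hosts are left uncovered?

4

Union of A, F = {1, 2, 3, 6}.
Not covered: 0, 4, 5, 7 — 4 hosts.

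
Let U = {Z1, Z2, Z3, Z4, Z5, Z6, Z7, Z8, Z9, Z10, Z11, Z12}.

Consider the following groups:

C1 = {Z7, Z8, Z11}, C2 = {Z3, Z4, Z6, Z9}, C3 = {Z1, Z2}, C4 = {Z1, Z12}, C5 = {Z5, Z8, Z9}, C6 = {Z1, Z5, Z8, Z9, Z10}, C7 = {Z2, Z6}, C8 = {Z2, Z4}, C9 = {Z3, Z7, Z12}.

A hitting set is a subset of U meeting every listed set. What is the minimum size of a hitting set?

The 4 items {Z2, Z6, Z8, Z12} hit every group.
No choice of 3 items meets every group, so 4 is the minimum.

4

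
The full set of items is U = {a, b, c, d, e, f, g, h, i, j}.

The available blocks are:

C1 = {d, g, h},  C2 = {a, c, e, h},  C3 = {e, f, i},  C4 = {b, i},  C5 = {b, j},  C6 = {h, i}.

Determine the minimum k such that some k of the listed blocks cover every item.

Take {C1, C2, C3, C5}. Their union is {a, b, c, d, e, f, g, h, i, j}, which is all 10 items.
Only C2 contains a, so C2 is forced; the remaining 6 items need at least 3 more blocks (each remaining block adds at most 2) — so at least 4 blocks are needed, and 4 is optimal.

4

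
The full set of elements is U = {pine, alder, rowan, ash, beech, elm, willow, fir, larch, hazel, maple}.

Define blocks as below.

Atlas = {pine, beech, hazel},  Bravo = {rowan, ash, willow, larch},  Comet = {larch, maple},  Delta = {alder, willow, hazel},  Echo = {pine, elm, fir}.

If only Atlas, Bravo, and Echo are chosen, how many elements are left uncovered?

2

Union of Atlas, Bravo, Echo = {pine, rowan, ash, beech, elm, willow, fir, larch, hazel}.
Not covered: alder, maple — 2 elements.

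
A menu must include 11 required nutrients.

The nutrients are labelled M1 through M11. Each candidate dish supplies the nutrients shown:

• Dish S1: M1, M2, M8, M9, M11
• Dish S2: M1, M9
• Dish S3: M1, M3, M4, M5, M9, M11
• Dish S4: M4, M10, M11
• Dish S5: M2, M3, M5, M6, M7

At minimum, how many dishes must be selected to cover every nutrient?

Take {S1, S4, S5}. Their union is {M1, M2, M3, M4, M5, M6, M7, M8, M9, M10, M11}, which is all 11 nutrients.
Only S5 contains M6, so S5 is forced; the remaining 6 nutrients need at least 2 more dishes (each remaining dish adds at most 4) — so at least 3 dishes are needed, and 3 is optimal.

3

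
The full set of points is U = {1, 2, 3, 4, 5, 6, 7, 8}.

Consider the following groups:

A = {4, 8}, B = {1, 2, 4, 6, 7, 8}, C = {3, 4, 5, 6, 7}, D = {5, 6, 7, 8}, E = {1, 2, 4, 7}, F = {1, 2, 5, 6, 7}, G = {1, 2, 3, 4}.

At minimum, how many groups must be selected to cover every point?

2

Take {D, G}. Their union is {1, 2, 3, 4, 5, 6, 7, 8}, which is all 8 points.
No single group has all 8 points (the largest, B, has 6), so 2 is optimal.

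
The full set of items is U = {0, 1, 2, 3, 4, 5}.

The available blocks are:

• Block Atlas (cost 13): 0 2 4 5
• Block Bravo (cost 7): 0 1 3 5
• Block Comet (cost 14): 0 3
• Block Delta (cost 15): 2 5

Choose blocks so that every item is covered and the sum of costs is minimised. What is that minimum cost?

20

Atlas, Bravo together cover every item (Atlas ∪ Bravo = {0, 1, 2, 3, 4, 5}); total cost 13 + 7 = 20.
No covering selection has total cost below 20.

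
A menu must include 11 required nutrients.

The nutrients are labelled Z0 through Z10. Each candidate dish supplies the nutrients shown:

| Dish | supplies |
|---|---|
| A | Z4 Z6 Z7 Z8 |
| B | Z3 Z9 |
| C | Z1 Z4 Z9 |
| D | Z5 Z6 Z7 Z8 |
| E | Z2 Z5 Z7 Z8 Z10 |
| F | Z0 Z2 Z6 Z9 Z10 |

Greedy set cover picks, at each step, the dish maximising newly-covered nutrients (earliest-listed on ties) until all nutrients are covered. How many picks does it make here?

4

Greedy: pick E (covers 5 new) → pick C (covers 3 new) → pick F (covers 2 new) → pick B (covers 1 new). Total picks: 4.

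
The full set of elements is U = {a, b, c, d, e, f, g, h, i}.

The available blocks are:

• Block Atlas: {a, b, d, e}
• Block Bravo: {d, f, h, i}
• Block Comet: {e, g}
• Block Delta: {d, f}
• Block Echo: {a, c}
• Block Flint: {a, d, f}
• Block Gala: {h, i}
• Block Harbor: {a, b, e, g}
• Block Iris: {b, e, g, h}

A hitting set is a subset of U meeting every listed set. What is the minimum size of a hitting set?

4

Take T = {a, d, e, h}. Each listed block contains at least one of these, so T is a hitting set of size 4.
The blocks Comet, Delta, Echo, Gala are pairwise disjoint, so any hitting set needs a separate element for each — at least 4. Hence 4 is optimal.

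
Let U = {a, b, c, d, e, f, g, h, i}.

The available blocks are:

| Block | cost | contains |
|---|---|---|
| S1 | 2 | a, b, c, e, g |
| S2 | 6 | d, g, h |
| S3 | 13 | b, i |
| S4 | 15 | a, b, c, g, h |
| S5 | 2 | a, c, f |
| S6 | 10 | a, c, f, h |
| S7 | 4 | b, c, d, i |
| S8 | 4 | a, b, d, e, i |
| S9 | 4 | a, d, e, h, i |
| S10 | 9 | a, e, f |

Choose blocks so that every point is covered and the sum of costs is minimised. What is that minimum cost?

S1, S5, S9 together cover every point (S1 ∪ S5 ∪ S9 = {a, b, c, d, e, f, g, h, i}); total cost 2 + 2 + 4 = 8.
No covering selection has total cost below 8.

8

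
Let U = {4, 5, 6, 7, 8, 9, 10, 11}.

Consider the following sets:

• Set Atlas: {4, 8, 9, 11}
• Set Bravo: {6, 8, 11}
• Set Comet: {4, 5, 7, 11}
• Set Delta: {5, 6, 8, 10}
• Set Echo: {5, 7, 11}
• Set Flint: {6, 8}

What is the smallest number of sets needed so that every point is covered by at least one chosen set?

Take {Atlas, Comet, Delta}. Their union is {4, 5, 6, 7, 8, 9, 10, 11}, which is all 8 points.
Only Atlas contains 9, so Atlas is forced; the remaining 4 points need at least 2 more sets (each remaining set adds at most 3) — so at least 3 sets are needed, and 3 is optimal.

3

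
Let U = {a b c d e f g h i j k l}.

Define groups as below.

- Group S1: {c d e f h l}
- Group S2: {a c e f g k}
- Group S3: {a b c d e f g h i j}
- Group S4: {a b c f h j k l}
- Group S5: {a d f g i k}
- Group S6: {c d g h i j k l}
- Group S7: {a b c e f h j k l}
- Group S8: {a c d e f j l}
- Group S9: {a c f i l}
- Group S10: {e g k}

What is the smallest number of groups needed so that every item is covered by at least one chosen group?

S3 and S6 together: S3 ∪ S6 = {a, b, c, d, e, f, g, h, i, j, k, l} — every item is covered.
No single group has all 12 items (the largest, S3, has 10), so 2 is optimal.

2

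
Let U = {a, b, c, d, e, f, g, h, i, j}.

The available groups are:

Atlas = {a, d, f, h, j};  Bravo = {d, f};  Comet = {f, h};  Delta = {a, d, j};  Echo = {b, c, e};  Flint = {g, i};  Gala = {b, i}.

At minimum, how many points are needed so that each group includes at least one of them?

T = {c, d, h, i} meets every group (each contains at least one member of T), and |T| = 4.
The groups Comet, Delta, Echo, Flint are pairwise disjoint, so any hitting set needs a separate point for each — at least 4. Hence 4 is optimal.

4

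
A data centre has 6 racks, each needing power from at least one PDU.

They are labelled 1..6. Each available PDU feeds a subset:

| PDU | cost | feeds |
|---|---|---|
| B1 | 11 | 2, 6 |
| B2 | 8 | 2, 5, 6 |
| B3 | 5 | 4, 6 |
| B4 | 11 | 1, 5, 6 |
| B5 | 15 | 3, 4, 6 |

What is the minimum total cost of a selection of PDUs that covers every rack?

B2, B4, B5 together cover every rack (B2 ∪ B4 ∪ B5 = {1, 2, 3, 4, 5, 6}); total cost 8 + 11 + 15 = 34.
The greedy pick B3, B2, B4, B5 costs 39; no covering selection beats 34.

34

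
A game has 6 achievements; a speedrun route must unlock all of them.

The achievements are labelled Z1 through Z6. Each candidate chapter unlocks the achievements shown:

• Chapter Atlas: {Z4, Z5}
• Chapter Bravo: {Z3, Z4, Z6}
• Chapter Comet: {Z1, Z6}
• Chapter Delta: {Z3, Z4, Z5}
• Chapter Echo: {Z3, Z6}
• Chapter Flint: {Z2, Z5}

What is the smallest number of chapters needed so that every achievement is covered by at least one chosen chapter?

Comet and Delta and Flint together: Comet ∪ Delta ∪ Flint = {Z1, Z2, Z3, Z4, Z5, Z6} — every achievement is covered.
Only Comet contains Z1, so Comet is forced; the remaining 4 achievements need at least 2 more chapters (each remaining chapter adds at most 3) — so at least 3 chapters are needed, and 3 is optimal.

3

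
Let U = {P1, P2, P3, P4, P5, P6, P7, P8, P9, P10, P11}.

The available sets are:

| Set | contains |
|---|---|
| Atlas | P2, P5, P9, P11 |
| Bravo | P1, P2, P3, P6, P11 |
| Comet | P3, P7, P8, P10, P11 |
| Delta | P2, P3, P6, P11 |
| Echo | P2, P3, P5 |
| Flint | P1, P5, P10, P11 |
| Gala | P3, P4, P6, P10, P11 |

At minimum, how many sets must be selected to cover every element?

4

Atlas, Comet, Flint, and Gala cover everything between them: the union {P1, P2, P3, P4, P5, P6, P7, P8, P9, P10, P11} is all of U.
No 3 of the 7 sets cover everything (all 35 combinations miss at least one element), so 4 is optimal.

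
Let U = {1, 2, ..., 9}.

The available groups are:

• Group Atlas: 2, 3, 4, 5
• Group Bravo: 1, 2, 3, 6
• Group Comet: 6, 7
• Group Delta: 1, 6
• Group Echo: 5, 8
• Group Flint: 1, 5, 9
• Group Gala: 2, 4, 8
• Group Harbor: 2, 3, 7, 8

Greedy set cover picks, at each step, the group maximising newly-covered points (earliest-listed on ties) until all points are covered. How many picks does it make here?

4

Greedy: pick Atlas (covers 4 new) → pick Bravo (covers 2 new) → pick Harbor (covers 2 new) → pick Flint (covers 1 new). Total picks: 4.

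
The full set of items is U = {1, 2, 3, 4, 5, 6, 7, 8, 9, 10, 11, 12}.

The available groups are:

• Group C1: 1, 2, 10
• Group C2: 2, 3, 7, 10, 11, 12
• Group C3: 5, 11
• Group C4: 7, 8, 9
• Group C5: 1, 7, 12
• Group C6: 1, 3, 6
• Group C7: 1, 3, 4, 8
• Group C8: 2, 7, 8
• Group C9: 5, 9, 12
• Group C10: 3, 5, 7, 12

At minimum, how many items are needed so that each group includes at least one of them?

3

The 3 items {1, 5, 7} hit every group.
The groups C3, C6, C8 are pairwise disjoint, so any hitting set needs a separate item for each — at least 3. Hence 3 is optimal.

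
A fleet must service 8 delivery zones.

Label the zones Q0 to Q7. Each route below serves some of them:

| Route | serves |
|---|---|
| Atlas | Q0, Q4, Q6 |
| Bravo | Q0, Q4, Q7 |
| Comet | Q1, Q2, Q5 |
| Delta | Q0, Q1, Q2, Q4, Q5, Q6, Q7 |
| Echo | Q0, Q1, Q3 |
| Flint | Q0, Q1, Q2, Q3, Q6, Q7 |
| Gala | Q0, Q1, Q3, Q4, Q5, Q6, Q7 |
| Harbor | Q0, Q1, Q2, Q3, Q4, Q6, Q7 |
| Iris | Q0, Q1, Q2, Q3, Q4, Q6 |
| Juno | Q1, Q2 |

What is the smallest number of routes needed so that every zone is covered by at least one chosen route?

Take {Delta, Gala}. Their union is {Q0, Q1, Q2, Q3, Q4, Q5, Q6, Q7}, which is all 8 zones.
No single route has all 8 zones (the largest, Delta, has 7), so 2 is optimal.

2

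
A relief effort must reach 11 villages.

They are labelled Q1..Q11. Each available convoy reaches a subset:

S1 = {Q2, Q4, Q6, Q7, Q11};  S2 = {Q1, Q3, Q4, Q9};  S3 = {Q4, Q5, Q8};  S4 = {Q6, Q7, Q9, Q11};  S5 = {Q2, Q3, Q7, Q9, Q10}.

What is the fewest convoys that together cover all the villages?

4

Take {S1, S2, S3, S5}. Their union is {Q1, Q2, Q3, Q4, Q5, Q6, Q7, Q8, Q9, Q10, Q11}, which is all 11 villages.
No 3 of the 5 convoys cover everything (all 10 combinations miss at least one village), so 4 is optimal.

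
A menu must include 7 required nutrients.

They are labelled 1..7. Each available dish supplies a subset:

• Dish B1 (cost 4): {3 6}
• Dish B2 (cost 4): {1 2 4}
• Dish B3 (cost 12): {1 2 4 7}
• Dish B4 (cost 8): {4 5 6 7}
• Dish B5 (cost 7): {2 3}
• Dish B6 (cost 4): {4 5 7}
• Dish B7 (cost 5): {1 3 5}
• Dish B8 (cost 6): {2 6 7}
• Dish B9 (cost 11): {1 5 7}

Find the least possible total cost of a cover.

B1, B2, B6 together cover every nutrient (B1 ∪ B2 ∪ B6 = {1, 2, 3, 4, 5, 6, 7}); total cost 4 + 4 + 4 = 12.
No covering selection has total cost below 12.

12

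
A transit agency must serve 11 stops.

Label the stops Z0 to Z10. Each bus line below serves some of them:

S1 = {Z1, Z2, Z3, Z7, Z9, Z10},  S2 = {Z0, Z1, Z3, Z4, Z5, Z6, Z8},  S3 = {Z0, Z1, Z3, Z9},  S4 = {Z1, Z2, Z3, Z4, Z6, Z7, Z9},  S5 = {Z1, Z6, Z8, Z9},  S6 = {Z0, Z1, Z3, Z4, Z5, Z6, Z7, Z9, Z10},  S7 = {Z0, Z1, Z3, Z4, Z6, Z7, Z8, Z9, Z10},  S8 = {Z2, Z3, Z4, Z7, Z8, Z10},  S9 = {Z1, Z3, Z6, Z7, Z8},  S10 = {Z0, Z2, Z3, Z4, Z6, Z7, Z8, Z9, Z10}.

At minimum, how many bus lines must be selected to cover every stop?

S6 and S8 together: S6 ∪ S8 = {Z0, Z1, Z2, Z3, Z4, Z5, Z6, Z7, Z8, Z9, Z10} — every stop is covered.
No single bus line has all 11 stops (the largest, S6, has 9), so 2 is optimal.

2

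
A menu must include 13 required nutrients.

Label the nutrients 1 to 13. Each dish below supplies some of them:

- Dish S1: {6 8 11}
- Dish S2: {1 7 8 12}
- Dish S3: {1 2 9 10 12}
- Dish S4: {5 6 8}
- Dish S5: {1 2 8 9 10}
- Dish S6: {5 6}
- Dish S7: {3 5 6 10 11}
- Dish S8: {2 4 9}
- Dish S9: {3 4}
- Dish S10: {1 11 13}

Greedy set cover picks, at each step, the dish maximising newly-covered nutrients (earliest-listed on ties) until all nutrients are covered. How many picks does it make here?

5

Greedy: pick S3 (covers 5 new) → pick S7 (covers 4 new) → pick S2 (covers 2 new) → pick S8 (covers 1 new) → pick S10 (covers 1 new). Total picks: 5.
(The true minimum cover uses only 4 dishes, so greedy is not optimal here.)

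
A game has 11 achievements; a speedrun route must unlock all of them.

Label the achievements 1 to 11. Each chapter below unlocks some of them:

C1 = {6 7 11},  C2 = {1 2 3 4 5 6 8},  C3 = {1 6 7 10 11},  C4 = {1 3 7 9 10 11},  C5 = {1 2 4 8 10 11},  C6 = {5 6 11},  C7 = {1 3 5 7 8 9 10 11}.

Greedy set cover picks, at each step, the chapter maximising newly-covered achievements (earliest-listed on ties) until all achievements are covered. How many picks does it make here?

Greedy: pick C7 (covers 8 new) → pick C2 (covers 3 new). Total picks: 2.

2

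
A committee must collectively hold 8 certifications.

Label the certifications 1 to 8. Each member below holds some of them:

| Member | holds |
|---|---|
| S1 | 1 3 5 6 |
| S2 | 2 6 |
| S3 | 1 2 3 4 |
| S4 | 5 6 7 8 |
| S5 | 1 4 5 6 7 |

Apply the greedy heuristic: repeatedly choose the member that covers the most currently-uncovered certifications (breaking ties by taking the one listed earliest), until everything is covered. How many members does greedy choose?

Greedy: pick S5 (covers 5 new) → pick S3 (covers 2 new) → pick S4 (covers 1 new). Total picks: 3.
(The true minimum cover uses only 2 members, so greedy is not optimal here.)

3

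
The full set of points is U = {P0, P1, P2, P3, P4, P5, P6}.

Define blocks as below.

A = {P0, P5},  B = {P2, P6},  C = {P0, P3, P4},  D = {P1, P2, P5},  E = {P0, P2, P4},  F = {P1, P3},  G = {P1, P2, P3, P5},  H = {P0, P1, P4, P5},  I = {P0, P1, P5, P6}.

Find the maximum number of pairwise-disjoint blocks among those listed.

3

A, B, F are pairwise disjoint (A={P0,P5}; B={P2,P6}; F={P1,P3}).
Every remaining block overlaps one of these, and no 4 of the listed blocks are pairwise disjoint, so 3 is the maximum.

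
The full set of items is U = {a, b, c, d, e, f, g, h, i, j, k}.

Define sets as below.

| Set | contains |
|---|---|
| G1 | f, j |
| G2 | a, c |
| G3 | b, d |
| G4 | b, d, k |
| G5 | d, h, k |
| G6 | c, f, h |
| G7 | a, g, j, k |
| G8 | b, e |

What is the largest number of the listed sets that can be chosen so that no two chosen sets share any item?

G1, G2, G5, G8 are pairwise disjoint (G1={f,j}; G2={a,c}; G5={d,h,k}; G8={b,e}).
Every remaining set overlaps one of these, and no 5 of the listed sets are pairwise disjoint, so 4 is the maximum.

4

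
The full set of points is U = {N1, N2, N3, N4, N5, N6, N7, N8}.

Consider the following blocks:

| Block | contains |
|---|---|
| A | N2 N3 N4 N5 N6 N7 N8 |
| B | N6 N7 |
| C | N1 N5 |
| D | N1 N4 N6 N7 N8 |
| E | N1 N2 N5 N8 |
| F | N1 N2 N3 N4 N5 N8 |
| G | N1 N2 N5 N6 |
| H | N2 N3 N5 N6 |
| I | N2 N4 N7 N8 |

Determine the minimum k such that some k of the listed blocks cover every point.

Take {D, F}. Their union is {N1, N2, N3, N4, N5, N6, N7, N8}, which is all 8 points.
No single block has all 8 points (the largest, A, has 7), so 2 is optimal.

2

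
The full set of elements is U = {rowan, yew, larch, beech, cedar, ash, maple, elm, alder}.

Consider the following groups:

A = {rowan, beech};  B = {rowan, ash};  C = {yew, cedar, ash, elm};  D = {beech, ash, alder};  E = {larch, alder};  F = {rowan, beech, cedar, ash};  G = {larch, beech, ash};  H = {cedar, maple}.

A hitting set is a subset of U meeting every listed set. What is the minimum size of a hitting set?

4

The 4 elements {rowan, beech, cedar, alder} hit every group.
No choice of 3 elements meets every group, so 4 is the minimum.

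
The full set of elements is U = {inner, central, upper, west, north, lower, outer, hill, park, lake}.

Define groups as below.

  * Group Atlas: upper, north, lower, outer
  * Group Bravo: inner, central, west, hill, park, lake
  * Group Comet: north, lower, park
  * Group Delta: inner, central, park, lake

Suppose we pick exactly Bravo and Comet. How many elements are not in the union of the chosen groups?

2

Union of Bravo, Comet = {inner, central, west, north, lower, hill, park, lake}.
Not covered: upper, outer — 2 elements.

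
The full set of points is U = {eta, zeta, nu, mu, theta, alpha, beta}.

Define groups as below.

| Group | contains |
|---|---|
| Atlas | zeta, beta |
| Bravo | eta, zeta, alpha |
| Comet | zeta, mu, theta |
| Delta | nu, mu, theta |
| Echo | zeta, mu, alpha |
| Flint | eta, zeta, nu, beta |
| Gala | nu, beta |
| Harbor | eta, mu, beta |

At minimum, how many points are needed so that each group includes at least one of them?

The 3 points {zeta, nu, mu} hit every group.
No choice of 2 points meets every group, so 3 is the minimum.

3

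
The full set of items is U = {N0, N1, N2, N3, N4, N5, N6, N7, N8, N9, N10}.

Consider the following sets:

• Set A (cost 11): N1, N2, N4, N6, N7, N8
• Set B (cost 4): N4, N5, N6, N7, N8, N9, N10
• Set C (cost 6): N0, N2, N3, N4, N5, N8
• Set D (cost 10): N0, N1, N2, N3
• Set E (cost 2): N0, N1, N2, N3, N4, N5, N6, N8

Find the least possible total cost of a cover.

B, E together cover every item (B ∪ E = {N0, N1, N2, N3, N4, N5, N6, N7, N8, N9, N10}); total cost 4 + 2 = 6.
No covering selection has total cost below 6.

6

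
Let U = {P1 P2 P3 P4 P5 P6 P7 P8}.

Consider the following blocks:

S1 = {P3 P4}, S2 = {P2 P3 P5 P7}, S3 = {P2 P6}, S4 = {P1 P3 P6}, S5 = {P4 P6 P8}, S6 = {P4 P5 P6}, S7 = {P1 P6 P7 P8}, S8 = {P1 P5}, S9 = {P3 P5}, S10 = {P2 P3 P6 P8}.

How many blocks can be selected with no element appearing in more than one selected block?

3

S1, S3, S8 are pairwise disjoint (S1={P3,P4}; S3={P2,P6}; S8={P1,P5}).
Every remaining block overlaps one of these, and no 4 of the listed blocks are pairwise disjoint, so 3 is the maximum.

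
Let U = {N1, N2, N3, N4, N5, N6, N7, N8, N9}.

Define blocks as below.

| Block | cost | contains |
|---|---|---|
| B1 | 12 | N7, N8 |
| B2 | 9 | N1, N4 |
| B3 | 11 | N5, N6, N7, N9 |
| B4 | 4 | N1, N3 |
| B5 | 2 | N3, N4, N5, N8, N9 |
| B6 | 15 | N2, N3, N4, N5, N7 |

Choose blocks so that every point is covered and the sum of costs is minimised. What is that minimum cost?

B3, B4, B5, B6 together cover every point (B3 ∪ B4 ∪ B5 ∪ B6 = {N1, N2, N3, N4, N5, N6, N7, N8, N9}); total cost 11 + 4 + 2 + 15 = 32.
No covering selection has total cost below 32.

32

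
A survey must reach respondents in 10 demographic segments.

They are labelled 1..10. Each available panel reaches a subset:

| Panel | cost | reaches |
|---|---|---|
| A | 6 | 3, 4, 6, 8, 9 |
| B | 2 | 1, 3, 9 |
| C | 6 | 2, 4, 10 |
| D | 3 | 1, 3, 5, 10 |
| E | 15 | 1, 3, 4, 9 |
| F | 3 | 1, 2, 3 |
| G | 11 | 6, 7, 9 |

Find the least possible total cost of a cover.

23

A, D, F, G together cover every segment (A ∪ D ∪ F ∪ G = {1, 2, 3, 4, 5, 6, 7, 8, 9, 10}); total cost 6 + 3 + 3 + 11 = 23.
The greedy pick B, D, A, F, G costs 25; no covering selection beats 23.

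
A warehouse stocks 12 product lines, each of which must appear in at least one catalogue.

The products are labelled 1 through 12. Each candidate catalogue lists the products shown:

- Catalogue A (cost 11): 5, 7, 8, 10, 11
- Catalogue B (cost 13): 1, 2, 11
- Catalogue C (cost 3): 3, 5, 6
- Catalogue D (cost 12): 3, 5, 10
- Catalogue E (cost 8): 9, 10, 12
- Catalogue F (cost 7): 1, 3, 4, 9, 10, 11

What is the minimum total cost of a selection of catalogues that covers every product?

A, B, C, E, F together cover every product (A ∪ B ∪ C ∪ E ∪ F = {1, 2, 3, 4, 5, 6, 7, 8, 9, 10, 11, 12}); total cost 11 + 13 + 3 + 8 + 7 = 42.
No covering selection has total cost below 42.

42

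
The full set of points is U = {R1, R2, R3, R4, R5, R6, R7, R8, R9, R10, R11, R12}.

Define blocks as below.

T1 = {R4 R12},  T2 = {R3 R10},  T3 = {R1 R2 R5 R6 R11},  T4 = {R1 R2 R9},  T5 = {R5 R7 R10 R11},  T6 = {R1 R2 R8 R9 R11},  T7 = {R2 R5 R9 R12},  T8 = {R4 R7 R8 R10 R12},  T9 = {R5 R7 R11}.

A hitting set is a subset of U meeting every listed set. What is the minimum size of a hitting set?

H = {R1, R3, R4, R5} meets every block (each contains at least one member of H), and |H| = 4.
The blocks T1, T2, T4, T9 are pairwise disjoint, so any hitting set needs a separate point for each — at least 4. Hence 4 is optimal.

4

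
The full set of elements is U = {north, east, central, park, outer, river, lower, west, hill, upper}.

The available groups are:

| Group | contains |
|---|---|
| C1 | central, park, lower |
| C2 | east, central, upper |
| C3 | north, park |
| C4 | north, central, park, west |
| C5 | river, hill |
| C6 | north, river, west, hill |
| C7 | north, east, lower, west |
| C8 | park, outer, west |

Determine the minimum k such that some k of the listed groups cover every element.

Take {C2, C5, C7, C8}. Their union is {north, east, central, park, outer, river, lower, west, hill, upper}, which is all 10 elements.
Only C8 contains outer, so C8 is forced; the remaining 7 elements need at least 3 more groups (each remaining group adds at most 3) — so at least 4 groups are needed, and 4 is optimal.

4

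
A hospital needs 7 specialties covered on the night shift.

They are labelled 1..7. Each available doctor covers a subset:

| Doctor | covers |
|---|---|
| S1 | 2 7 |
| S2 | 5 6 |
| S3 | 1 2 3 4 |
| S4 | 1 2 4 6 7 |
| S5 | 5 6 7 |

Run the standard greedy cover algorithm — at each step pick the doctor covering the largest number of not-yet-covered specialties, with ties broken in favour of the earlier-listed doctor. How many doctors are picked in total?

3

Greedy: pick S4 (covers 5 new) → pick S2 (covers 1 new) → pick S3 (covers 1 new). Total picks: 3.
(The true minimum cover uses only 2 doctors, so greedy is not optimal here.)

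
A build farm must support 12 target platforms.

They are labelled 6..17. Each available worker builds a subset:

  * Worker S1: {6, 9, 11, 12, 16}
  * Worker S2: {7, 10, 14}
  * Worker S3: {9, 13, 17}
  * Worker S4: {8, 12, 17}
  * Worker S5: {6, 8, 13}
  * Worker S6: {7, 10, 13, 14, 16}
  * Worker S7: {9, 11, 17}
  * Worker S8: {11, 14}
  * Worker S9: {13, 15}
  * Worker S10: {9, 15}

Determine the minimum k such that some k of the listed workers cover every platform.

Take {S1, S2, S4, S9}. Their union is {6, 7, 8, 9, 10, 11, 12, 13, 14, 15, 16, 17}, which is all 12 platforms.
No 3 of the 10 workers cover everything (all 120 combinations miss at least one platform), so 4 is optimal.

4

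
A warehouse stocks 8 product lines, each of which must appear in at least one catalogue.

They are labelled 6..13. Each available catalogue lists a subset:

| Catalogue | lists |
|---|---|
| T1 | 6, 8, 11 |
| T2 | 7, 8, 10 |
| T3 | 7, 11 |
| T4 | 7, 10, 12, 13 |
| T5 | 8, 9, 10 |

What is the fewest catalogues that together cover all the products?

Take {T1, T4, T5}. Their union is {6, 7, 8, 9, 10, 11, 12, 13}, which is all 8 products.
Only T1 contains 6, so T1 is forced; the remaining 5 products need at least 2 more catalogues (each remaining catalogue adds at most 4) — so at least 3 catalogues are needed, and 3 is optimal.

3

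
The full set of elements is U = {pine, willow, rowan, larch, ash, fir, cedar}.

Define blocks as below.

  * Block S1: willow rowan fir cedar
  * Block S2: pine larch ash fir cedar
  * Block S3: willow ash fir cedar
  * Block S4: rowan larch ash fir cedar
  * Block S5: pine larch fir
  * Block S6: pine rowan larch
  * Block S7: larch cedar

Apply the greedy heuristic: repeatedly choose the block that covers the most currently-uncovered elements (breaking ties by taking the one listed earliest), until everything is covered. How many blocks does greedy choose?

2

Greedy: pick S2 (covers 5 new) → pick S1 (covers 2 new). Total picks: 2.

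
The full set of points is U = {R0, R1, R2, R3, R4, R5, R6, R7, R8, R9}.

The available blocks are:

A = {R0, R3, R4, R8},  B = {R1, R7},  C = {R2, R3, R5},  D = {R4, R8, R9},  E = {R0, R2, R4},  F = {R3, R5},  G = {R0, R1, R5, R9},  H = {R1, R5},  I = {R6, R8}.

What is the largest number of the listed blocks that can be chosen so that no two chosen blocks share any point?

4

B, E, F, I are pairwise disjoint (B={R1,R7}; E={R0,R2,R4}; F={R3,R5}; I={R6,R8}).
Every remaining block overlaps one of these, and no 5 of the listed blocks are pairwise disjoint, so 4 is the maximum.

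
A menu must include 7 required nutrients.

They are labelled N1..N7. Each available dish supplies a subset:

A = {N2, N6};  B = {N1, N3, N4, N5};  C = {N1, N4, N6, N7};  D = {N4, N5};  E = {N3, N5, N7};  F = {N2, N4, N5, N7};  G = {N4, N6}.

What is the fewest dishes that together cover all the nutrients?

3

Take {C, E, F}. Their union is {N1, N2, N3, N4, N5, N6, N7}, which is all 7 nutrients.
No 2 of the 7 dishes cover everything (all 21 combinations miss at least one nutrient), so 3 is optimal.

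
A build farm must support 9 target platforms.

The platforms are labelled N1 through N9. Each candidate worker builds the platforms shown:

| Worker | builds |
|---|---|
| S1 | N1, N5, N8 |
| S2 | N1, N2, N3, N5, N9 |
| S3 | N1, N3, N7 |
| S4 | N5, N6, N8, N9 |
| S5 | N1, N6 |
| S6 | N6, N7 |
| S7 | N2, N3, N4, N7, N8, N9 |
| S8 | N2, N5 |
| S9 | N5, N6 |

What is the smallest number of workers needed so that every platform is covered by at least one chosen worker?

3

Take {S4, S5, S7}. Their union is {N1, N2, N3, N4, N5, N6, N7, N8, N9}, which is all 9 platforms.
Only S7 contains N4, so S7 is forced; the remaining 3 platforms need at least 2 more workers (each remaining worker adds at most 2) — so at least 3 workers are needed, and 3 is optimal.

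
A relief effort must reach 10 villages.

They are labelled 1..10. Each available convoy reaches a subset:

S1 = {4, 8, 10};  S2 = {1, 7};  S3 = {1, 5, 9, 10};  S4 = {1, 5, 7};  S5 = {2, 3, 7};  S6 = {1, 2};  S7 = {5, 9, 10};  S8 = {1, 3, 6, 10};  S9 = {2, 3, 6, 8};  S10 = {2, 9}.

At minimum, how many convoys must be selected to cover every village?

Take {S1, S4, S7, S9}. Their union is {1, 2, 3, 4, 5, 6, 7, 8, 9, 10}, which is all 10 villages.
Only S1 contains 4, so S1 is forced; the remaining 7 villages need at least 3 more convoys (each remaining convoy adds at most 3) — so at least 4 convoys are needed, and 4 is optimal.

4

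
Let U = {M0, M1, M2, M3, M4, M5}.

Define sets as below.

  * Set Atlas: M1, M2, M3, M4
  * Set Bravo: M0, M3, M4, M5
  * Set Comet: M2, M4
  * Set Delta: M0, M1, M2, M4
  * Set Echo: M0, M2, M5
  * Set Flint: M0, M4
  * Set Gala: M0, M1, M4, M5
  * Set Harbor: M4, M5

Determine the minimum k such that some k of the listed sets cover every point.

2

Bravo and Delta together: Bravo ∪ Delta = {M0, M1, M2, M3, M4, M5} — every point is covered.
No single set has all 6 points (the largest, Atlas, has 4), so 2 is optimal.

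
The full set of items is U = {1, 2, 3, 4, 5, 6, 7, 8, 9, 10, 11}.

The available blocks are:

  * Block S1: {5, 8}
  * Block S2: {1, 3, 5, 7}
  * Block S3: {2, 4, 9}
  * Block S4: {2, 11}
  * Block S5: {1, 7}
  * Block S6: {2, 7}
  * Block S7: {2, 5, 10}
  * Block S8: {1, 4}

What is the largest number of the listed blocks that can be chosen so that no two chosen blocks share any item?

S1, S4, S5 are pairwise disjoint (S1={5,8}; S4={2,11}; S5={1,7}).
Every remaining block overlaps one of these, and no 4 of the listed blocks are pairwise disjoint, so 3 is the maximum.

3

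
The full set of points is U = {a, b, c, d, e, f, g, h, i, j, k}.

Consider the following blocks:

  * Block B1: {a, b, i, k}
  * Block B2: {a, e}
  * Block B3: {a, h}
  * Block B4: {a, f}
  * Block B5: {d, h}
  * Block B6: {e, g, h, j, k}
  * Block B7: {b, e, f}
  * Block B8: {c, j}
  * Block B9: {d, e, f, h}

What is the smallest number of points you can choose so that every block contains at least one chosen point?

4

The 4 points {a, c, d, e} hit every block.
No choice of 3 points meets every block, so 4 is the minimum.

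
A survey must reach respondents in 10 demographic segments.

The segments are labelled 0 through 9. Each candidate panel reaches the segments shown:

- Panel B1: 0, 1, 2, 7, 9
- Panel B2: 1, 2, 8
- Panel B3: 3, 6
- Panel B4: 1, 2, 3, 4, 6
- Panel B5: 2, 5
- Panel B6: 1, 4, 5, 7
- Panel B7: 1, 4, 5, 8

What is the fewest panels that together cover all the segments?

Take {B1, B4, B7}. Their union is {0, 1, 2, 3, 4, 5, 6, 7, 8, 9}, which is all 10 segments.
Only B1 contains 0, so B1 is forced; the remaining 5 segments need at least 2 more panels (each remaining panel adds at most 3) — so at least 3 panels are needed, and 3 is optimal.

3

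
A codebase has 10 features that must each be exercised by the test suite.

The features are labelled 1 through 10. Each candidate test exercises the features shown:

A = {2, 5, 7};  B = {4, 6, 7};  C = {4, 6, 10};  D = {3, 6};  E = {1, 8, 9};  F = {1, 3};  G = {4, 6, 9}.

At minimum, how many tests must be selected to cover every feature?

4

A and C and E and F together: A ∪ C ∪ E ∪ F = {1, 2, 3, 4, 5, 6, 7, 8, 9, 10} — every feature is covered.
Each test has at most 3 features, and 3·3 = 9 < 10 — so at least 4 tests are needed, and 4 is optimal.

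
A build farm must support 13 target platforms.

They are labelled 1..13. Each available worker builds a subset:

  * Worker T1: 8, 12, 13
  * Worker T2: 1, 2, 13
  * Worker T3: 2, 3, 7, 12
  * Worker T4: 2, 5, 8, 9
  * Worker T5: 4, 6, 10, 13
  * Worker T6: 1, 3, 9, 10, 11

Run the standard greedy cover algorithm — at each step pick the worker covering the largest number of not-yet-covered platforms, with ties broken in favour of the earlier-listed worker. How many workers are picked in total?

5

Greedy: pick T6 (covers 5 new) → pick T1 (covers 3 new) → pick T3 (covers 2 new) → pick T5 (covers 2 new) → pick T4 (covers 1 new). Total picks: 5.
(The true minimum cover uses only 4 workers, so greedy is not optimal here.)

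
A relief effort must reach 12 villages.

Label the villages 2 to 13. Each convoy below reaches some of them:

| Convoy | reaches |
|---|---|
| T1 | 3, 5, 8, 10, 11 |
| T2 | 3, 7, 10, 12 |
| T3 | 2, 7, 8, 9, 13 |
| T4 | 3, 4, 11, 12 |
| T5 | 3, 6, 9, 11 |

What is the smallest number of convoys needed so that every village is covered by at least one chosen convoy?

Take {T1, T3, T4, T5}. Their union is {2, 3, 4, 5, 6, 7, 8, 9, 10, 11, 12, 13}, which is all 12 villages.
No 3 of the 5 convoys cover everything (all 10 combinations miss at least one village), so 4 is optimal.

4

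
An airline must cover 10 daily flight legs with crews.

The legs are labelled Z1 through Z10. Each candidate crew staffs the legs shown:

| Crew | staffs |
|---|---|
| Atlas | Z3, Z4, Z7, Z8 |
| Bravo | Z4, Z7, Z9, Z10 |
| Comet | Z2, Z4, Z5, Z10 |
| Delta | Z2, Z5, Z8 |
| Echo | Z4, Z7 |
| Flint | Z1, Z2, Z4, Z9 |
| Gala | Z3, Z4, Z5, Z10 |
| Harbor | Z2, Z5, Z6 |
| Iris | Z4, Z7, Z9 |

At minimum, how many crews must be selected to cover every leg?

4

Atlas and Flint and Gala and Harbor together: Atlas ∪ Flint ∪ Gala ∪ Harbor = {Z1, Z2, Z3, Z4, Z5, Z6, Z7, Z8, Z9, Z10} — every leg is covered.
No 3 of the 9 crews cover everything (all 84 combinations miss at least one leg), so 4 is optimal.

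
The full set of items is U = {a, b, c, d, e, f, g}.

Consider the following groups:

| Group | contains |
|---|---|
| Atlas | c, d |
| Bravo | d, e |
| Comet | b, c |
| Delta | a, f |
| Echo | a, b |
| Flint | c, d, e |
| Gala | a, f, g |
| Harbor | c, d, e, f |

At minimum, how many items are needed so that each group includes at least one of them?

H = {a, b, d} meets every group (each contains at least one member of H), and |H| = 3.
The groups Bravo, Comet, Gala are pairwise disjoint, so any hitting set needs a separate item for each — at least 3. Hence 3 is optimal.

3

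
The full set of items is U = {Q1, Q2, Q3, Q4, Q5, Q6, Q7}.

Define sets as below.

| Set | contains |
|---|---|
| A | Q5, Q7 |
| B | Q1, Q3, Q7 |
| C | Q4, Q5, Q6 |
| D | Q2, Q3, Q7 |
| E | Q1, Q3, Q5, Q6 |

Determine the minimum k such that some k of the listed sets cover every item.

3

Take {C, D, E}. Their union is {Q1, Q2, Q3, Q4, Q5, Q6, Q7}, which is all 7 items.
Only D contains Q2, so D is forced; the remaining 4 items need at least 2 more sets (each remaining set adds at most 3) — so at least 3 sets are needed, and 3 is optimal.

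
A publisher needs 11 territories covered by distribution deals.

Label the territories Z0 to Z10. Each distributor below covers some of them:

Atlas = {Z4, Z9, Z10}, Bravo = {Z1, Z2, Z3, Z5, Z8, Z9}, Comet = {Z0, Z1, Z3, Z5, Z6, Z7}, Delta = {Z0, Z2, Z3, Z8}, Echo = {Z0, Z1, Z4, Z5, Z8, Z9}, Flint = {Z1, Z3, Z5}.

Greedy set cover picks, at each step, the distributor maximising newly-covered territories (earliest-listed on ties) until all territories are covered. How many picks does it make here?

3

Greedy: pick Bravo (covers 6 new) → pick Comet (covers 3 new) → pick Atlas (covers 2 new). Total picks: 3.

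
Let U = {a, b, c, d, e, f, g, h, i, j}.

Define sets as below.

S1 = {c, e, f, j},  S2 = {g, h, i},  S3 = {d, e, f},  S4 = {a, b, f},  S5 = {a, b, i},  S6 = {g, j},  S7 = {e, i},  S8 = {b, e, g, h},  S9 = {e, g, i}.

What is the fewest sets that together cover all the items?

4

S1, S2, S3, and S4 cover everything between them: the union {a, b, c, d, e, f, g, h, i, j} is all of U.
Only S3 contains d, so S3 is forced; the remaining 7 items need at least 3 more sets (each remaining set adds at most 3) — so at least 4 sets are needed, and 4 is optimal.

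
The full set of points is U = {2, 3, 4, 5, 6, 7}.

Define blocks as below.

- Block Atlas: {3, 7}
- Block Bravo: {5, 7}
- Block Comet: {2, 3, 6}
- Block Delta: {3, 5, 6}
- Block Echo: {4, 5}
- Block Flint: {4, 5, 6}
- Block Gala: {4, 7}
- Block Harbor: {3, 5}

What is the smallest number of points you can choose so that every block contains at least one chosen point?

The 3 points {3, 4, 7} hit every block.
No choice of 2 points meets every block, so 3 is the minimum.

3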